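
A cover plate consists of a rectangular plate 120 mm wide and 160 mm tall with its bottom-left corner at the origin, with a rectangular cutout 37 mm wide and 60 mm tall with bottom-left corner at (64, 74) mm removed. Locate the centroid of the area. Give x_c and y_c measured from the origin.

plate: A = 120 × 160 = 19200.00, centroid at (60.00, 80.00).
hole: A = −(37 × 60) = -2220.00, centroid at (82.50, 104.00).
ΣA = 16980.00 mm²
ΣAx_c = (19200.00)(60.00) + (-2220.00)(82.50) = 968850.00 mm³
ΣAy_c = (19200.00)(80.00) + (-2220.00)(104.00) = 1305120.00 mm³
x_c = 968850.00 / 16980.00 = 57.06 mm
y_c = 1305120.00 / 16980.00 = 76.86 mm

x_c = 57.06 mm, y_c = 76.86 mm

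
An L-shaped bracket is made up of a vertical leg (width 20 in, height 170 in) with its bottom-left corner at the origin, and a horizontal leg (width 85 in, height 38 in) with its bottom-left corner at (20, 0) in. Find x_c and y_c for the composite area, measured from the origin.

vertical leg: A = 20 × 170 = 3400.00, centroid at (10.00, 85.00).
horizontal leg: A = 85 × 38 = 3230.00, centroid at (62.50, 19.00).
ΣA = 6630.00 in²
ΣAx_c = (3400.00)(10.00) + (3230.00)(62.50) = 235875.00 in³
ΣAy_c = (3400.00)(85.00) + (3230.00)(19.00) = 350370.00 in³
x_c = 235875.00 / 6630.00 = 35.58 in
y_c = 350370.00 / 6630.00 = 52.85 in

x_c = 35.58 in, y_c = 52.85 in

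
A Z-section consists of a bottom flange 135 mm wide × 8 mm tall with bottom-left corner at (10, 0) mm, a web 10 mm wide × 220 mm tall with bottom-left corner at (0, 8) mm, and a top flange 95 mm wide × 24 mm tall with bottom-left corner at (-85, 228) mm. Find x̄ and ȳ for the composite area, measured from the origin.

x̄ = 1.65 mm, ȳ = 145.88 mm

Part | A | x̄ᵢ | ȳᵢ | A·x̄ᵢ | A·ȳᵢ
bottom flange | 1080.00 | 77.50 | 4.00 | 83700.00 | 4320.00
web | 2200.00 | 5.00 | 118.00 | 11000.00 | 259600.00
top flange | 2280.00 | -37.50 | 240.00 | -85500.00 | 547200.00
Σ | 5560.00 |  |  | 9200.00 | 811120.00
x̄ = 9200.00 / 5560.00 = 1.65 mm
ȳ = 811120.00 / 5560.00 = 145.88 mm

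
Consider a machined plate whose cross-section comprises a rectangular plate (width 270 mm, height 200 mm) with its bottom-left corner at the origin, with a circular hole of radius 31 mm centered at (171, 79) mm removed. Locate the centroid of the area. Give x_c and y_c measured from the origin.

x_c = 132.87 mm, y_c = 101.24 mm

Part | A | x̄ᵢ | ȳᵢ | A·x̄ᵢ | A·ȳᵢ
plate | 54000.00 | 135.00 | 100.00 | 7290000.00 | 5400000.00
hole | -3019.07 | 171.00 | 79.00 | -516261.06 | -238506.57
Σ | 50980.93 |  |  | 6773738.94 | 5161493.43
x_c = 6773738.94 / 50980.93 = 132.87 mm
y_c = 5161493.43 / 50980.93 = 101.24 mm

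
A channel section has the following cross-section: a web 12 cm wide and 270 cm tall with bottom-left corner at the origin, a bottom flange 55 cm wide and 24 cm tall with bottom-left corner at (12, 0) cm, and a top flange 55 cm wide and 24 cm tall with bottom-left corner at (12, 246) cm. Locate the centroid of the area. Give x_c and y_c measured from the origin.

x_c = 21.04 cm, y_c = 135.00 cm

Part | A | x̄ᵢ | ȳᵢ | A·x̄ᵢ | A·ȳᵢ
web | 3240.00 | 6.00 | 135.00 | 19440.00 | 437400.00
bottom flange | 1320.00 | 39.50 | 12.00 | 52140.00 | 15840.00
top flange | 1320.00 | 39.50 | 258.00 | 52140.00 | 340560.00
Σ | 5880.00 |  |  | 123720.00 | 793800.00
x_c = 123720.00 / 5880.00 = 21.04 cm
y_c = 793800.00 / 5880.00 = 135.00 cm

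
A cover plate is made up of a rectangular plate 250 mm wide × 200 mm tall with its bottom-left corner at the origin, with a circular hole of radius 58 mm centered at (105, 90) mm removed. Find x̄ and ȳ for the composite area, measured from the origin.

plate: A = 250 × 200 = 50000.00, centroid at (125.00, 100.00).
hole: A = −π·58² = -10568.32, centroid at (105.00, 90.00).
ΣA = 39431.68 mm²
ΣAx̄ = (50000.00)(125.00) + (-10568.32)(105.00) = 5140326.64 mm³
ΣAȳ = (50000.00)(100.00) + (-10568.32)(90.00) = 4048851.41 mm³
x̄ = 5140326.64 / 39431.68 = 130.36 mm
ȳ = 4048851.41 / 39431.68 = 102.68 mm

x̄ = 130.36 mm, ȳ = 102.68 mm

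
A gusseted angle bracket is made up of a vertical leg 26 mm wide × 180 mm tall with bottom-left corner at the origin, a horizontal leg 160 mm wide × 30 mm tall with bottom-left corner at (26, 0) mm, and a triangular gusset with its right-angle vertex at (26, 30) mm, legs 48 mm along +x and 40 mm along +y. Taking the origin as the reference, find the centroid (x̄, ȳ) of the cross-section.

vertical leg: A = 26 × 180 = 4680.00, centroid at (13.00, 90.00).
horizontal leg: A = 160 × 30 = 4800.00, centroid at (106.00, 15.00).
gusset: A = ½·48·40 = 960.00, centroid at (42.00, 43.33).
ΣA = 10440.00 mm²
ΣAx̄ = (4680.00)(13.00) + (4800.00)(106.00) + (960.00)(42.00) = 609960.00 mm³
ΣAȳ = (4680.00)(90.00) + (4800.00)(15.00) + (960.00)(43.33) = 534800.00 mm³
x̄ = 609960.00 / 10440.00 = 58.43 mm
ȳ = 534800.00 / 10440.00 = 51.23 mm

x̄ = 58.43 mm, ȳ = 51.23 mm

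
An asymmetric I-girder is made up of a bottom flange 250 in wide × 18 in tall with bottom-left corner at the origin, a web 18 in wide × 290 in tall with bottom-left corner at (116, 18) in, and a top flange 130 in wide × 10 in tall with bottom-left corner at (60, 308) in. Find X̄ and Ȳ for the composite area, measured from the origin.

X̄ = 125.00 in, Ȳ = 117.81 in

Part | A | x̄ᵢ | ȳᵢ | A·x̄ᵢ | A·ȳᵢ
bottom flange | 4500.00 | 125.00 | 9.00 | 562500.00 | 40500.00
web | 5220.00 | 125.00 | 163.00 | 652500.00 | 850860.00
top flange | 1300.00 | 125.00 | 313.00 | 162500.00 | 406900.00
Σ | 11020.00 |  |  | 1377500.00 | 1298260.00
X̄ = 1377500.00 / 11020.00 = 125.00 in
Ȳ = 1298260.00 / 11020.00 = 117.81 in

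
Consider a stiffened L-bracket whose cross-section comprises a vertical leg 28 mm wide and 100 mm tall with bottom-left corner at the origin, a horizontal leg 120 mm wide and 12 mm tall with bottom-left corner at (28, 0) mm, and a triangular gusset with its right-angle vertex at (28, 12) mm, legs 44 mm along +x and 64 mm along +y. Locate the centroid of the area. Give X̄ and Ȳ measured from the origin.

vertical leg: A = 28 × 100 = 2800.00, centroid at (14.00, 50.00).
horizontal leg: A = 120 × 12 = 1440.00, centroid at (88.00, 6.00).
gusset: A = ½·44·64 = 1408.00, centroid at (42.67, 33.33).
ΣA = 5648.00 mm²
ΣAX̄ = (2800.00)(14.00) + (1440.00)(88.00) + (1408.00)(42.67) = 225994.67 mm³
ΣAȲ = (2800.00)(50.00) + (1440.00)(6.00) + (1408.00)(33.33) = 195573.33 mm³
X̄ = 225994.67 / 5648.00 = 40.01 mm
Ȳ = 195573.33 / 5648.00 = 34.63 mm

X̄ = 40.01 mm, Ȳ = 34.63 mm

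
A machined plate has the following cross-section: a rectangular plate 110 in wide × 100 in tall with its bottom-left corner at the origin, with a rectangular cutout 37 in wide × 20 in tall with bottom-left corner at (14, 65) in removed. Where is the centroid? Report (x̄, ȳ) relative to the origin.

Part | A | x̄ᵢ | ȳᵢ | A·x̄ᵢ | A·ȳᵢ
plate | 11000.00 | 55.00 | 50.00 | 605000.00 | 550000.00
hole | -740.00 | 32.50 | 75.00 | -24050.00 | -55500.00
Σ | 10260.00 |  |  | 580950.00 | 494500.00
x̄ = 580950.00 / 10260.00 = 56.62 in
ȳ = 494500.00 / 10260.00 = 48.20 in

x̄ = 56.62 in, ȳ = 48.20 in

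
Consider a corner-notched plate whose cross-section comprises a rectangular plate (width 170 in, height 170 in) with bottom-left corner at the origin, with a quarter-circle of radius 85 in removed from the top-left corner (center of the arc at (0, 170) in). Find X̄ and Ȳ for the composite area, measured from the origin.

X̄ = 96.95 in, Ȳ = 73.05 in

plate: A = 170 × 170 = 28900.00, centroid at (85.00, 85.00).
removed quarter-circle: A = −¼π·85² = -5674.50, centroid at (36.08, 133.92).
ΣA = 23225.50 in², ΣAX̄ = 2251791.67 in³, ΣAȲ = 1696543.04 in³.
X̄ = 2251791.67/23225.50 = 96.95 in; Ȳ = 1696543.04/23225.50 = 73.05 in.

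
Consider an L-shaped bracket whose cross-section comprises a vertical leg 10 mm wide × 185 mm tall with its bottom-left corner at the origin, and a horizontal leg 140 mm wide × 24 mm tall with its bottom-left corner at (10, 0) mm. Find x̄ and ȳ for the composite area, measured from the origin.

x̄ = 53.37 mm, ȳ = 40.58 mm

vertical leg: A = 10 × 185 = 1850.00, centroid at (5.00, 92.50).
horizontal leg: A = 140 × 24 = 3360.00, centroid at (80.00, 12.00).
ΣA = 5210.00 mm², ΣAx̄ = 278050.00 mm³, ΣAȳ = 211445.00 mm³.
x̄ = 278050.00/5210.00 = 53.37 mm; ȳ = 211445.00/5210.00 = 40.58 mm.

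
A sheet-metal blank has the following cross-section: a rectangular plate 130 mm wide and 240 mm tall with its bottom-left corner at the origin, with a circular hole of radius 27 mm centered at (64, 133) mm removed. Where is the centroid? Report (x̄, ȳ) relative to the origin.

plate: A = 130 × 240 = 31200.00, centroid at (65.00, 120.00).
hole: A = −π·27² = -2290.22, centroid at (64.00, 133.00).
ΣA = 28909.78 mm², ΣAx̄ = 1881425.85 mm³, ΣAȳ = 3439400.60 mm³.
x̄ = 1881425.85/28909.78 = 65.08 mm; ȳ = 3439400.60/28909.78 = 118.97 mm.

x̄ = 65.08 mm, ȳ = 118.97 mm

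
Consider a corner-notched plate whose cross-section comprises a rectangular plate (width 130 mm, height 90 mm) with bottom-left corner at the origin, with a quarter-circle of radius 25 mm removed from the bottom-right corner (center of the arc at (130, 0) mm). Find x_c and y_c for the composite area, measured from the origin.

Part | A | x̄ᵢ | ȳᵢ | A·x̄ᵢ | A·ȳᵢ
plate | 11700.00 | 65.00 | 45.00 | 760500.00 | 526500.00
removed quarter-circle | -490.87 | 119.39 | 10.61 | -58605.27 | -5208.33
Σ | 11209.13 |  |  | 701894.73 | 521291.67
x_c = 701894.73 / 11209.13 = 62.62 mm
y_c = 521291.67 / 11209.13 = 46.51 mm

x_c = 62.62 mm, y_c = 46.51 mm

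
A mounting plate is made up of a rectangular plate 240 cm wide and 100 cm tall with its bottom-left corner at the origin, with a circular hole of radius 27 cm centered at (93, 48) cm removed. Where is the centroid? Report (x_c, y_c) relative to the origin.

plate: A = 240 × 100 = 24000.00, centroid at (120.00, 50.00).
hole: A = −π·27² = -2290.22, centroid at (93.00, 48.00).
ΣA = 21709.78 cm²
ΣAx_c = (24000.00)(120.00) + (-2290.22)(93.00) = 2667009.44 cm³
ΣAy_c = (24000.00)(50.00) + (-2290.22)(48.00) = 1090069.39 cm³
x_c = 2667009.44 / 21709.78 = 122.85 cm
y_c = 1090069.39 / 21709.78 = 50.21 cm

x_c = 122.85 cm, y_c = 50.21 cm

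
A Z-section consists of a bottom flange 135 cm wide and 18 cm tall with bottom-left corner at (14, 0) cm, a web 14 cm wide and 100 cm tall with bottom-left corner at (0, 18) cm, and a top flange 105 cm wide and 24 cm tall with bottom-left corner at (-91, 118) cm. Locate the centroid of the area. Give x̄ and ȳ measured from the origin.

bottom flange: A = 135 × 18 = 2430.00, centroid at (81.50, 9.00).
web: A = 14 × 100 = 1400.00, centroid at (7.00, 68.00).
top flange: A = 105 × 24 = 2520.00, centroid at (-38.50, 130.00).
ΣA = 6350.00 cm², ΣAx̄ = 110825.00 cm³, ΣAȳ = 444670.00 cm³.
x̄ = 110825.00/6350.00 = 17.45 cm; ȳ = 444670.00/6350.00 = 70.03 cm.

x̄ = 17.45 cm, ȳ = 70.03 cm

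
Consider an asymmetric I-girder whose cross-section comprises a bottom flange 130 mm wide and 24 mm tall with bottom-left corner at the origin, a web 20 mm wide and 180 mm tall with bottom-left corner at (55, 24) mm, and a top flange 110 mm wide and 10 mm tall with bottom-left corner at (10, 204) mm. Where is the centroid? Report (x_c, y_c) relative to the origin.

Part | A | x̄ᵢ | ȳᵢ | A·x̄ᵢ | A·ȳᵢ
bottom flange | 3120.00 | 65.00 | 12.00 | 202800.00 | 37440.00
web | 3600.00 | 65.00 | 114.00 | 234000.00 | 410400.00
top flange | 1100.00 | 65.00 | 209.00 | 71500.00 | 229900.00
Σ | 7820.00 |  |  | 508300.00 | 677740.00
x_c = 508300.00 / 7820.00 = 65.00 mm
y_c = 677740.00 / 7820.00 = 86.67 mm

x_c = 65.00 mm, y_c = 86.67 mm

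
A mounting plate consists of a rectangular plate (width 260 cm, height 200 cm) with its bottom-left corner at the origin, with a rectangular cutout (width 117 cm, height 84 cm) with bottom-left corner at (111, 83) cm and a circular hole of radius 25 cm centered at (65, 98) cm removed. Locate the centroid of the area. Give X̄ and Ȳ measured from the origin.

Part | A | x̄ᵢ | ȳᵢ | A·x̄ᵢ | A·ȳᵢ
plate | 52000.00 | 130.00 | 100.00 | 6760000.00 | 5200000.00
hole 1 | -9828.00 | 169.50 | 125.00 | -1665846.00 | -1228500.00
hole 2 | -1963.50 | 65.00 | 98.00 | -127627.20 | -192422.55
Σ | 40208.50 |  |  | 4966526.80 | 3779077.45
X̄ = 4966526.80 / 40208.50 = 123.52 cm
Ȳ = 3779077.45 / 40208.50 = 93.99 cm

X̄ = 123.52 cm, Ȳ = 93.99 cm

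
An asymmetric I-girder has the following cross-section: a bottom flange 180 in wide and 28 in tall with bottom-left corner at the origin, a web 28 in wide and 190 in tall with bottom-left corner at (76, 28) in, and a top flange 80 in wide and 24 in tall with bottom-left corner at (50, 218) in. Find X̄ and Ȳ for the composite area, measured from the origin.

X̄ = 90.00 in, Ȳ = 94.99 in

Part | A | x̄ᵢ | ȳᵢ | A·x̄ᵢ | A·ȳᵢ
bottom flange | 5040.00 | 90.00 | 14.00 | 453600.00 | 70560.00
web | 5320.00 | 90.00 | 123.00 | 478800.00 | 654360.00
top flange | 1920.00 | 90.00 | 230.00 | 172800.00 | 441600.00
Σ | 12280.00 |  |  | 1105200.00 | 1166520.00
X̄ = 1105200.00 / 12280.00 = 90.00 in
Ȳ = 1166520.00 / 12280.00 = 94.99 in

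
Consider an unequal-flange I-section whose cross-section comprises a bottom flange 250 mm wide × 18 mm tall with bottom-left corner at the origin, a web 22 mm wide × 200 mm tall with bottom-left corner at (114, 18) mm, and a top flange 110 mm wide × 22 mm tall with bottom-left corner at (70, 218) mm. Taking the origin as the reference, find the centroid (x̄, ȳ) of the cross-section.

bottom flange: A = 250 × 18 = 4500.00, centroid at (125.00, 9.00).
web: A = 22 × 200 = 4400.00, centroid at (125.00, 118.00).
top flange: A = 110 × 22 = 2420.00, centroid at (125.00, 229.00).
ΣA = 11320.00 mm², ΣAx̄ = 1415000.00 mm³, ΣAȳ = 1113880.00 mm³.
x̄ = 1415000.00/11320.00 = 125.00 mm; ȳ = 1113880.00/11320.00 = 98.40 mm.

x̄ = 125.00 mm, ȳ = 98.40 mm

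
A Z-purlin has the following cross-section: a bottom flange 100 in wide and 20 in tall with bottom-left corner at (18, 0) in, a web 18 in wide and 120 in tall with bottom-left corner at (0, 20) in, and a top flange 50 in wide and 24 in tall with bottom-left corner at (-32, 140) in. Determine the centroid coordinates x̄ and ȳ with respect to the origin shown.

x̄ = 27.43 in, ȳ = 70.00 in

bottom flange: A = 100 × 20 = 2000.00, centroid at (68.00, 10.00).
web: A = 18 × 120 = 2160.00, centroid at (9.00, 80.00).
top flange: A = 50 × 24 = 1200.00, centroid at (-7.00, 152.00).
ΣA = 5360.00 in²
ΣAx̄ = (2000.00)(68.00) + (2160.00)(9.00) + (1200.00)(-7.00) = 147040.00 in³
ΣAȳ = (2000.00)(10.00) + (2160.00)(80.00) + (1200.00)(152.00) = 375200.00 in³
x̄ = 147040.00 / 5360.00 = 27.43 in
ȳ = 375200.00 / 5360.00 = 70.00 in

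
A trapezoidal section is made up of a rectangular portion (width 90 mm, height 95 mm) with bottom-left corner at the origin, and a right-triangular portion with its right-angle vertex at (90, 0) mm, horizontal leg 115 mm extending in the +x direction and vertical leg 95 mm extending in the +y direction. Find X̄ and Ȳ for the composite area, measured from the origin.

Part | A | x̄ᵢ | ȳᵢ | A·x̄ᵢ | A·ȳᵢ
rectangular portion | 8550.00 | 45.00 | 47.50 | 384750.00 | 406125.00
triangular portion | 5462.50 | 128.33 | 31.67 | 701020.83 | 172979.17
Σ | 14012.50 |  |  | 1085770.83 | 579104.17
X̄ = 1085770.83 / 14012.50 = 77.49 mm
Ȳ = 579104.17 / 14012.50 = 41.33 mm

X̄ = 77.49 mm, Ȳ = 41.33 mm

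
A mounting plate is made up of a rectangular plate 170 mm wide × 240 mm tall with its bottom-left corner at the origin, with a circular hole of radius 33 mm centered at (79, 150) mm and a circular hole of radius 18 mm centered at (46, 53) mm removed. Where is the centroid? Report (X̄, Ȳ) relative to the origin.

X̄ = 86.66 mm, Ȳ = 119.05 mm

plate: A = 170 × 240 = 40800.00, centroid at (85.00, 120.00).
hole 1: A = −π·33² = -3421.19, centroid at (79.00, 150.00).
hole 2: A = −π·18² = -1017.88, centroid at (46.00, 53.00).
ΣA = 36360.93 mm²
ΣAX̄ = (40800.00)(85.00) + (-3421.19)(79.00) + (-1017.88)(46.00) = 3150903.35 mm³
ΣAȲ = (40800.00)(120.00) + (-3421.19)(150.00) + (-1017.88)(53.00) = 4328873.41 mm³
X̄ = 3150903.35 / 36360.93 = 86.66 mm
Ȳ = 4328873.41 / 36360.93 = 119.05 mm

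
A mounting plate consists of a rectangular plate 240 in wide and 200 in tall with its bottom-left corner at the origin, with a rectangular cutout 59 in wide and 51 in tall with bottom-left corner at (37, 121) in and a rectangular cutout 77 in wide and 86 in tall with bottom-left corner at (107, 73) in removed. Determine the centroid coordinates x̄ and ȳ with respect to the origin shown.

Part | A | x̄ᵢ | ȳᵢ | A·x̄ᵢ | A·ȳᵢ
plate | 48000.00 | 120.00 | 100.00 | 5760000.00 | 4800000.00
hole 1 | -3009.00 | 66.50 | 146.50 | -200098.50 | -440818.50
hole 2 | -6622.00 | 145.50 | 116.00 | -963501.00 | -768152.00
Σ | 38369.00 |  |  | 4596400.50 | 3591029.50
x̄ = 4596400.50 / 38369.00 = 119.79 in
ȳ = 3591029.50 / 38369.00 = 93.59 in

x̄ = 119.79 in, ȳ = 93.59 in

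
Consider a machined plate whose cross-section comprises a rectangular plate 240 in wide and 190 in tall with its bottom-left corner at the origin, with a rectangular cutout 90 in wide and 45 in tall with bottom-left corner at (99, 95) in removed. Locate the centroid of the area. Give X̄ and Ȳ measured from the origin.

X̄ = 117.66 in, Ȳ = 92.81 in

Part | A | x̄ᵢ | ȳᵢ | A·x̄ᵢ | A·ȳᵢ
plate | 45600.00 | 120.00 | 95.00 | 5472000.00 | 4332000.00
hole | -4050.00 | 144.00 | 117.50 | -583200.00 | -475875.00
Σ | 41550.00 |  |  | 4888800.00 | 3856125.00
X̄ = 4888800.00 / 41550.00 = 117.66 in
Ȳ = 3856125.00 / 41550.00 = 92.81 in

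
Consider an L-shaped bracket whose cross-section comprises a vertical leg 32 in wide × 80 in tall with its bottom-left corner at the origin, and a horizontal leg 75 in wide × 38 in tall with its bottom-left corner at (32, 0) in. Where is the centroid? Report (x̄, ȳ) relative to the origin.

Part | A | x̄ᵢ | ȳᵢ | A·x̄ᵢ | A·ȳᵢ
vertical leg | 2560.00 | 16.00 | 40.00 | 40960.00 | 102400.00
horizontal leg | 2850.00 | 69.50 | 19.00 | 198075.00 | 54150.00
Σ | 5410.00 |  |  | 239035.00 | 156550.00
x̄ = 239035.00 / 5410.00 = 44.18 in
ȳ = 156550.00 / 5410.00 = 28.94 in

x̄ = 44.18 in, ȳ = 28.94 in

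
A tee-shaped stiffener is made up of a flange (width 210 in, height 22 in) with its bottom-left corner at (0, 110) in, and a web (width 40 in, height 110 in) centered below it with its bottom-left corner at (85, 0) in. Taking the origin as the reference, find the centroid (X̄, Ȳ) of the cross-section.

X̄ = 105.00 in, Ȳ = 88.80 in

web: A = 40 × 110 = 4400.00, centroid at (105.00, 55.00).
flange: A = 210 × 22 = 4620.00, centroid at (105.00, 121.00).
ΣA = 9020.00 in², ΣAX̄ = 947100.00 in³, ΣAȲ = 801020.00 in³.
X̄ = 947100.00/9020.00 = 105.00 in; Ȳ = 801020.00/9020.00 = 88.80 in.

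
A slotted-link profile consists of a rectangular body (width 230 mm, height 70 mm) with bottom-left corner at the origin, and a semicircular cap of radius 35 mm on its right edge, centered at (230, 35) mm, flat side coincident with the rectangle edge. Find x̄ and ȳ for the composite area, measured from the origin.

Part | A | x̄ᵢ | ȳᵢ | A·x̄ᵢ | A·ȳᵢ
rectangular body | 16100.00 | 115.00 | 35.00 | 1851500.00 | 563500.00
semicircular end | 1924.23 | 244.85 | 35.00 | 471155.20 | 67347.89
Σ | 18024.23 |  |  | 2322655.20 | 630847.89
x̄ = 2322655.20 / 18024.23 = 128.86 mm
ȳ = 630847.89 / 18024.23 = 35.00 mm

x̄ = 128.86 mm, ȳ = 35.00 mm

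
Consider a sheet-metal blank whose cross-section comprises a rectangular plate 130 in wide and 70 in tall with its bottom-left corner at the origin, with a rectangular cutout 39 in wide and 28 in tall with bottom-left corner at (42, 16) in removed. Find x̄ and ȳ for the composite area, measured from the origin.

x̄ = 65.48 in, ȳ = 35.68 in

plate: A = 130 × 70 = 9100.00, centroid at (65.00, 35.00).
hole: A = −(39 × 28) = -1092.00, centroid at (61.50, 30.00).
ΣA = 8008.00 in², ΣAx̄ = 524342.00 in³, ΣAȳ = 285740.00 in³.
x̄ = 524342.00/8008.00 = 65.48 in; ȳ = 285740.00/8008.00 = 35.68 in.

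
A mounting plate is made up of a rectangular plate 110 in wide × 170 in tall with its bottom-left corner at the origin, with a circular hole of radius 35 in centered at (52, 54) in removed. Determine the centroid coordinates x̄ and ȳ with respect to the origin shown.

x̄ = 55.78 in, ȳ = 93.03 in

plate: A = 110 × 170 = 18700.00, centroid at (55.00, 85.00).
hole: A = −π·35² = -3848.45, centroid at (52.00, 54.00).
ΣA = 14851.55 in²
ΣAx̄ = (18700.00)(55.00) + (-3848.45)(52.00) = 828380.55 in³
ΣAȳ = (18700.00)(85.00) + (-3848.45)(54.00) = 1381683.65 in³
x̄ = 828380.55 / 14851.55 = 55.78 in
ȳ = 1381683.65 / 14851.55 = 93.03 in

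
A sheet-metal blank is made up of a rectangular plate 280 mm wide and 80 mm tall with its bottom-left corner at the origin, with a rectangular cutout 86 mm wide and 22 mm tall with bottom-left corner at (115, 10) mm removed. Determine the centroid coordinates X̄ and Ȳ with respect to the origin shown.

plate: A = 280 × 80 = 22400.00, centroid at (140.00, 40.00).
hole: A = −(86 × 22) = -1892.00, centroid at (158.00, 21.00).
ΣA = 20508.00 mm²
ΣAX̄ = (22400.00)(140.00) + (-1892.00)(158.00) = 2837064.00 mm³
ΣAȲ = (22400.00)(40.00) + (-1892.00)(21.00) = 856268.00 mm³
X̄ = 2837064.00 / 20508.00 = 138.34 mm
Ȳ = 856268.00 / 20508.00 = 41.75 mm

X̄ = 138.34 mm, Ȳ = 41.75 mm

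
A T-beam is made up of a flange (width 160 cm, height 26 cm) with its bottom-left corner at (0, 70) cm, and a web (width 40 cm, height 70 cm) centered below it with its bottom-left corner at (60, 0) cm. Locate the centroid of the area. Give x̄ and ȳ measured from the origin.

x̄ = 80.00 cm, ȳ = 63.69 cm

Part | A | x̄ᵢ | ȳᵢ | A·x̄ᵢ | A·ȳᵢ
web | 2800.00 | 80.00 | 35.00 | 224000.00 | 98000.00
flange | 4160.00 | 80.00 | 83.00 | 332800.00 | 345280.00
Σ | 6960.00 |  |  | 556800.00 | 443280.00
x̄ = 556800.00 / 6960.00 = 80.00 cm
ȳ = 443280.00 / 6960.00 = 63.69 cm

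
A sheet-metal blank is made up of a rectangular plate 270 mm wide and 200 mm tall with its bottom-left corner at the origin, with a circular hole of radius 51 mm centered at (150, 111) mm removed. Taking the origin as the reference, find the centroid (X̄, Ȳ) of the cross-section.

X̄ = 132.33 mm, Ȳ = 98.04 mm

plate: A = 270 × 200 = 54000.00, centroid at (135.00, 100.00).
hole: A = −π·51² = -8171.28, centroid at (150.00, 111.00).
ΣA = 45828.72 mm²
ΣAX̄ = (54000.00)(135.00) + (-8171.28)(150.00) = 6064307.63 mm³
ΣAȲ = (54000.00)(100.00) + (-8171.28)(111.00) = 4492987.64 mm³
X̄ = 6064307.63 / 45828.72 = 132.33 mm
Ȳ = 4492987.64 / 45828.72 = 98.04 mm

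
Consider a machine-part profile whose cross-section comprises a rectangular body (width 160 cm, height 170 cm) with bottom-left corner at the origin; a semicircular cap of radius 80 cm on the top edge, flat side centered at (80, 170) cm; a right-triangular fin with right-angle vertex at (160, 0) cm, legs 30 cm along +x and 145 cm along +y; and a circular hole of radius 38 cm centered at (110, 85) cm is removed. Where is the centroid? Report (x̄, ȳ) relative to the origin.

rectangular body: A = 160 × 170 = 27200.00, centroid at (80.00, 85.00).
semicircular top: A = ½π·80² = 10053.10, centroid at (80.00, 203.95).
triangular fin: A = ½·30·145 = 2175.00, centroid at (170.00, 48.33).
hole: A = −π·38² = -4536.46, centroid at (110.00, 85.00).
ΣA = 34891.64 cm²
ΣAx̄ = (27200.00)(80.00) + (10053.10)(80.00) + (2175.00)(170.00) + (-4536.46)(110.00) = 2850987.14 cm³
ΣAȳ = (27200.00)(85.00) + (10053.10)(203.95) + (2175.00)(48.33) + (-4536.46)(85.00) = 4081885.65 cm³
x̄ = 2850987.14 / 34891.64 = 81.71 cm
ȳ = 4081885.65 / 34891.64 = 116.99 cm

x̄ = 81.71 cm, ȳ = 116.99 cm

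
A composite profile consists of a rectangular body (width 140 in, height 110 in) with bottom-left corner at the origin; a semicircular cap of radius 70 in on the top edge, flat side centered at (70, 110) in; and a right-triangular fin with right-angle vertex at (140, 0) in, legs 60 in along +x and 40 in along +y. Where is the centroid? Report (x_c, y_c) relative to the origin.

rectangular body: A = 140 × 110 = 15400.00, centroid at (70.00, 55.00).
semicircular top: A = ½π·70² = 7696.90, centroid at (70.00, 139.71).
triangular fin: A = ½·60·40 = 1200.00, centroid at (160.00, 13.33).
ΣA = 24296.90 in², ΣAx_c = 1808783.14 in³, ΣAy_c = 1938325.89 in³.
x_c = 1808783.14/24296.90 = 74.45 in; y_c = 1938325.89/24296.90 = 79.78 in.

x_c = 74.45 in, y_c = 79.78 in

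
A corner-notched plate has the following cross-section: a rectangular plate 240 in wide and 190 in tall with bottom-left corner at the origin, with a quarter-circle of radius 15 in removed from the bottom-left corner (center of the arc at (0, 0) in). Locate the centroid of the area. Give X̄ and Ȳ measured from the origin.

plate: A = 240 × 190 = 45600.00, centroid at (120.00, 95.00).
removed quarter-circle: A = −¼π·15² = -176.71, centroid at (6.37, 6.37).
ΣA = 45423.29 in², ΣAX̄ = 5470875.00 in³, ΣAȲ = 4330875.00 in³.
X̄ = 5470875.00/45423.29 = 120.44 in; Ȳ = 4330875.00/45423.29 = 95.34 in.

X̄ = 120.44 in, Ȳ = 95.34 in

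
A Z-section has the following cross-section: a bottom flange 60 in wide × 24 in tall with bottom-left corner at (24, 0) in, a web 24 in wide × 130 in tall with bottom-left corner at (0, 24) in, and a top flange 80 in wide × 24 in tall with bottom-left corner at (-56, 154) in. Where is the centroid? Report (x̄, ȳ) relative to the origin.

bottom flange: A = 60 × 24 = 1440.00, centroid at (54.00, 12.00).
web: A = 24 × 130 = 3120.00, centroid at (12.00, 89.00).
top flange: A = 80 × 24 = 1920.00, centroid at (-16.00, 166.00).
ΣA = 6480.00 in²
ΣAx̄ = (1440.00)(54.00) + (3120.00)(12.00) + (1920.00)(-16.00) = 84480.00 in³
ΣAȳ = (1440.00)(12.00) + (3120.00)(89.00) + (1920.00)(166.00) = 613680.00 in³
x̄ = 84480.00 / 6480.00 = 13.04 in
ȳ = 613680.00 / 6480.00 = 94.70 in

x̄ = 13.04 in, ȳ = 94.70 in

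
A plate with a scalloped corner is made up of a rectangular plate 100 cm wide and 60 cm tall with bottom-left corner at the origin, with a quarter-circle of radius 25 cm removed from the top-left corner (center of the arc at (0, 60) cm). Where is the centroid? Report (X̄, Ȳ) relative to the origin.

Part | A | x̄ᵢ | ȳᵢ | A·x̄ᵢ | A·ȳᵢ
plate | 6000.00 | 50.00 | 30.00 | 300000.00 | 180000.00
removed quarter-circle | -490.87 | 10.61 | 49.39 | -5208.33 | -24244.10
Σ | 5509.13 |  |  | 294791.67 | 155755.90
X̄ = 294791.67 / 5509.13 = 53.51 cm
Ȳ = 155755.90 / 5509.13 = 28.27 cm

X̄ = 53.51 cm, Ȳ = 28.27 cm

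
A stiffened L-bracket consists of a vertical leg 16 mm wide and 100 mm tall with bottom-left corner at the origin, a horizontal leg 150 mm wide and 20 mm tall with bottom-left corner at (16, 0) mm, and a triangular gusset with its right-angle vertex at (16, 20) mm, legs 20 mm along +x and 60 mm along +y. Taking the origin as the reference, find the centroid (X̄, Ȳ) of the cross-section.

vertical leg: A = 16 × 100 = 1600.00, centroid at (8.00, 50.00).
horizontal leg: A = 150 × 20 = 3000.00, centroid at (91.00, 10.00).
gusset: A = ½·20·60 = 600.00, centroid at (22.67, 40.00).
ΣA = 5200.00 mm²
ΣAX̄ = (1600.00)(8.00) + (3000.00)(91.00) + (600.00)(22.67) = 299400.00 mm³
ΣAȲ = (1600.00)(50.00) + (3000.00)(10.00) + (600.00)(40.00) = 134000.00 mm³
X̄ = 299400.00 / 5200.00 = 57.58 mm
Ȳ = 134000.00 / 5200.00 = 25.77 mm

X̄ = 57.58 mm, Ȳ = 25.77 mm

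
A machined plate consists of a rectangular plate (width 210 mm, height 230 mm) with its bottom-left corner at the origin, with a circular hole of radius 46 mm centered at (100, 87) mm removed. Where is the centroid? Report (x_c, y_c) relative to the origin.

x_c = 105.80 mm, y_c = 119.47 mm

plate: A = 210 × 230 = 48300.00, centroid at (105.00, 115.00).
hole: A = −π·46² = -6647.61, centroid at (100.00, 87.00).
ΣA = 41652.39 mm², ΣAx_c = 4406738.99 mm³, ΣAy_c = 4976157.93 mm³.
x_c = 4406738.99/41652.39 = 105.80 mm; y_c = 4976157.93/41652.39 = 119.47 mm.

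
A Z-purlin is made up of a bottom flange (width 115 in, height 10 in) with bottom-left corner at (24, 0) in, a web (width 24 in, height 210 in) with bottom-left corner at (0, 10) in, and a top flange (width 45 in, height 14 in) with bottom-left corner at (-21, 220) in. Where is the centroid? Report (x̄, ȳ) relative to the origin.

Part | A | x̄ᵢ | ȳᵢ | A·x̄ᵢ | A·ȳᵢ
bottom flange | 1150.00 | 81.50 | 5.00 | 93725.00 | 5750.00
web | 5040.00 | 12.00 | 115.00 | 60480.00 | 579600.00
top flange | 630.00 | 1.50 | 227.00 | 945.00 | 143010.00
Σ | 6820.00 |  |  | 155150.00 | 728360.00
x̄ = 155150.00 / 6820.00 = 22.75 in
ȳ = 728360.00 / 6820.00 = 106.80 in

x̄ = 22.75 in, ȳ = 106.80 in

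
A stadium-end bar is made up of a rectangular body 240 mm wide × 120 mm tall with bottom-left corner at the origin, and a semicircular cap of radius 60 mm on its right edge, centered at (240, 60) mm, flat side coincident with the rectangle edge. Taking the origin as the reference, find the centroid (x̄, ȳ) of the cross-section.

x̄ = 143.87 mm, ȳ = 60.00 mm

rectangular body: A = 240 × 120 = 28800.00, centroid at (120.00, 60.00).
semicircular end: A = ½π·60² = 5654.87, centroid at (265.46, 60.00).
ΣA = 34454.87 mm²
ΣAx̄ = (28800.00)(120.00) + (5654.87)(265.46) = 4957168.03 mm³
ΣAȳ = (28800.00)(60.00) + (5654.87)(60.00) = 2067292.01 mm³
x̄ = 4957168.03 / 34454.87 = 143.87 mm
ȳ = 2067292.01 / 34454.87 = 60.00 mm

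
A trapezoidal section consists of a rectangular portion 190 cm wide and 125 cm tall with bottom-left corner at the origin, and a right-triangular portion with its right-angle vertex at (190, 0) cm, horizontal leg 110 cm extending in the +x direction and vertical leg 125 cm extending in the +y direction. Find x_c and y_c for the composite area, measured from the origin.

x_c = 124.56 cm, y_c = 57.82 cm

rectangular portion: A = 190 × 125 = 23750.00, centroid at (95.00, 62.50).
triangular portion: A = ½·110·125 = 6875.00, centroid at (226.67, 41.67).
ΣA = 30625.00 cm², ΣAx_c = 3814583.33 cm³, ΣAy_c = 1770833.33 cm³.
x_c = 3814583.33/30625.00 = 124.56 cm; y_c = 1770833.33/30625.00 = 57.82 cm.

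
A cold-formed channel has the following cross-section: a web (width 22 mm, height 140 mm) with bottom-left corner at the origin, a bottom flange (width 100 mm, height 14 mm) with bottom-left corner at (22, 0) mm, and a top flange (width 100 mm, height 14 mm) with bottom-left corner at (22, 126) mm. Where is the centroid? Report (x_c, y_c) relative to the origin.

x_c = 40.05 mm, y_c = 70.00 mm

web: A = 22 × 140 = 3080.00, centroid at (11.00, 70.00).
bottom flange: A = 100 × 14 = 1400.00, centroid at (72.00, 7.00).
top flange: A = 100 × 14 = 1400.00, centroid at (72.00, 133.00).
ΣA = 5880.00 mm²
ΣAx_c = (3080.00)(11.00) + (1400.00)(72.00) + (1400.00)(72.00) = 235480.00 mm³
ΣAy_c = (3080.00)(70.00) + (1400.00)(7.00) + (1400.00)(133.00) = 411600.00 mm³
x_c = 235480.00 / 5880.00 = 40.05 mm
y_c = 411600.00 / 5880.00 = 70.00 mm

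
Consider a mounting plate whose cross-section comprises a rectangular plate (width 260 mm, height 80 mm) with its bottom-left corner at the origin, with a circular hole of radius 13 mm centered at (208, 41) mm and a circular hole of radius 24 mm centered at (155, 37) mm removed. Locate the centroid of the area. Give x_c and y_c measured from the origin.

plate: A = 260 × 80 = 20800.00, centroid at (130.00, 40.00).
hole 1: A = −π·13² = -530.93, centroid at (208.00, 41.00).
hole 2: A = −π·24² = -1809.56, centroid at (155.00, 37.00).
ΣA = 18459.51 mm²
ΣAx_c = (20800.00)(130.00) + (-530.93)(208.00) + (-1809.56)(155.00) = 2313085.34 mm³
ΣAy_c = (20800.00)(40.00) + (-530.93)(41.00) + (-1809.56)(37.00) = 743278.28 mm³
x_c = 2313085.34 / 18459.51 = 125.31 mm
y_c = 743278.28 / 18459.51 = 40.27 mm

x_c = 125.31 mm, y_c = 40.27 mm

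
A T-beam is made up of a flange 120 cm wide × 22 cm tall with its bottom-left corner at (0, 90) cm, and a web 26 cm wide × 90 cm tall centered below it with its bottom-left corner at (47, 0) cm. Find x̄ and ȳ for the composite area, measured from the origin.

web: A = 26 × 90 = 2340.00, centroid at (60.00, 45.00).
flange: A = 120 × 22 = 2640.00, centroid at (60.00, 101.00).
ΣA = 4980.00 cm²
ΣAx̄ = (2340.00)(60.00) + (2640.00)(60.00) = 298800.00 cm³
ΣAȳ = (2340.00)(45.00) + (2640.00)(101.00) = 371940.00 cm³
x̄ = 298800.00 / 4980.00 = 60.00 cm
ȳ = 371940.00 / 4980.00 = 74.69 cm

x̄ = 60.00 cm, ȳ = 74.69 cm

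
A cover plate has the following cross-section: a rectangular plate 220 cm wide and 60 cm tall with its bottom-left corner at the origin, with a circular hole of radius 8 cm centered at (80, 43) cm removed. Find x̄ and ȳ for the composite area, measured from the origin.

Part | A | x̄ᵢ | ȳᵢ | A·x̄ᵢ | A·ȳᵢ
plate | 13200.00 | 110.00 | 30.00 | 1452000.00 | 396000.00
hole | -201.06 | 80.00 | 43.00 | -16084.95 | -8645.66
Σ | 12998.94 |  |  | 1435915.05 | 387354.34
x̄ = 1435915.05 / 12998.94 = 110.46 cm
ȳ = 387354.34 / 12998.94 = 29.80 cm

x̄ = 110.46 cm, ȳ = 29.80 cm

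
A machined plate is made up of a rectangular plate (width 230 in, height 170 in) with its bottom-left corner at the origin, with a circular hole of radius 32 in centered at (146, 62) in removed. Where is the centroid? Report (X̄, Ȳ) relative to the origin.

Part | A | x̄ᵢ | ȳᵢ | A·x̄ᵢ | A·ȳᵢ
plate | 39100.00 | 115.00 | 85.00 | 4496500.00 | 3323500.00
hole | -3216.99 | 146.00 | 62.00 | -469680.67 | -199453.43
Σ | 35883.01 |  |  | 4026819.33 | 3124046.57
X̄ = 4026819.33 / 35883.01 = 112.22 in
Ȳ = 3124046.57 / 35883.01 = 87.06 in

X̄ = 112.22 in, Ȳ = 87.06 in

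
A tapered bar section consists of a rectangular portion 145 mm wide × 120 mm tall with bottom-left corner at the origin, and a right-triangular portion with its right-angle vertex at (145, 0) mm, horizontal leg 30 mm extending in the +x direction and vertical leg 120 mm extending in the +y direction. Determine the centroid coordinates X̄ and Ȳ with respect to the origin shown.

Part | A | x̄ᵢ | ȳᵢ | A·x̄ᵢ | A·ȳᵢ
rectangular portion | 17400.00 | 72.50 | 60.00 | 1261500.00 | 1044000.00
triangular portion | 1800.00 | 155.00 | 40.00 | 279000.00 | 72000.00
Σ | 19200.00 |  |  | 1540500.00 | 1116000.00
X̄ = 1540500.00 / 19200.00 = 80.23 mm
Ȳ = 1116000.00 / 19200.00 = 58.12 mm

X̄ = 80.23 mm, Ȳ = 58.12 mm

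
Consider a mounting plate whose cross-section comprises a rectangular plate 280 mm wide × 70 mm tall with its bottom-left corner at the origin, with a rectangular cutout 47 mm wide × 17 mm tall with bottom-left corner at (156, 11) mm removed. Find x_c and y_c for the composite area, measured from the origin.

plate: A = 280 × 70 = 19600.00, centroid at (140.00, 35.00).
hole: A = −(47 × 17) = -799.00, centroid at (179.50, 19.50).
ΣA = 18801.00 mm², ΣAx_c = 2600579.50 mm³, ΣAy_c = 670419.50 mm³.
x_c = 2600579.50/18801.00 = 138.32 mm; y_c = 670419.50/18801.00 = 35.66 mm.

x_c = 138.32 mm, y_c = 35.66 mm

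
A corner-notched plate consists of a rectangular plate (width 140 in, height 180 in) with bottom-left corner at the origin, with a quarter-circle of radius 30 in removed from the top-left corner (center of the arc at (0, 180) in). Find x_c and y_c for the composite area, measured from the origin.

plate: A = 140 × 180 = 25200.00, centroid at (70.00, 90.00).
removed quarter-circle: A = −¼π·30² = -706.86, centroid at (12.73, 167.27).
ΣA = 24493.14 in², ΣAx_c = 1755000.00 in³, ΣAy_c = 2149765.50 in³.
x_c = 1755000.00/24493.14 = 71.65 in; y_c = 2149765.50/24493.14 = 87.77 in.

x_c = 71.65 in, y_c = 87.77 in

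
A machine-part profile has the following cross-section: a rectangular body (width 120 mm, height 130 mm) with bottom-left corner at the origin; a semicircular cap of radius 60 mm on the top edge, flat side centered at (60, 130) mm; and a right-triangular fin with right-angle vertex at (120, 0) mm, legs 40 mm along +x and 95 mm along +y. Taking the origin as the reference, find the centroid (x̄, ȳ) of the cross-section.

rectangular body: A = 120 × 130 = 15600.00, centroid at (60.00, 65.00).
semicircular top: A = ½π·60² = 5654.87, centroid at (60.00, 155.46).
triangular fin: A = ½·40·95 = 1900.00, centroid at (133.33, 31.67).
ΣA = 23154.87 mm²
ΣAx̄ = (15600.00)(60.00) + (5654.87)(60.00) + (1900.00)(133.33) = 1528625.34 mm³
ΣAȳ = (15600.00)(65.00) + (5654.87)(155.46) + (1900.00)(31.67) = 1953299.35 mm³
x̄ = 1528625.34 / 23154.87 = 66.02 mm
ȳ = 1953299.35 / 23154.87 = 84.36 mm

x̄ = 66.02 mm, ȳ = 84.36 mm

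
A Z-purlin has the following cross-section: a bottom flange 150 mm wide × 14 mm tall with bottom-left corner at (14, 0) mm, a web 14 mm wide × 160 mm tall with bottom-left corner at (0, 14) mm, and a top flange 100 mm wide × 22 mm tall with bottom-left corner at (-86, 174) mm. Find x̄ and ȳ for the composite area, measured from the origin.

x̄ = 18.87 mm, ȳ = 96.68 mm

bottom flange: A = 150 × 14 = 2100.00, centroid at (89.00, 7.00).
web: A = 14 × 160 = 2240.00, centroid at (7.00, 94.00).
top flange: A = 100 × 22 = 2200.00, centroid at (-36.00, 185.00).
ΣA = 6540.00 mm², ΣAx̄ = 123380.00 mm³, ΣAȳ = 632260.00 mm³.
x̄ = 123380.00/6540.00 = 18.87 mm; ȳ = 632260.00/6540.00 = 96.68 mm.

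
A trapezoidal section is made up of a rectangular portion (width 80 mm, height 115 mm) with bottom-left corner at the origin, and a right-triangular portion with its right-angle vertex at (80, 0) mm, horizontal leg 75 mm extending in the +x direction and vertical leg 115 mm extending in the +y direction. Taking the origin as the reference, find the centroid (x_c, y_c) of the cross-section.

rectangular portion: A = 80 × 115 = 9200.00, centroid at (40.00, 57.50).
triangular portion: A = ½·75·115 = 4312.50, centroid at (105.00, 38.33).
ΣA = 13512.50 mm², ΣAx_c = 820812.50 mm³, ΣAy_c = 694312.50 mm³.
x_c = 820812.50/13512.50 = 60.74 mm; y_c = 694312.50/13512.50 = 51.38 mm.

x_c = 60.74 mm, y_c = 51.38 mm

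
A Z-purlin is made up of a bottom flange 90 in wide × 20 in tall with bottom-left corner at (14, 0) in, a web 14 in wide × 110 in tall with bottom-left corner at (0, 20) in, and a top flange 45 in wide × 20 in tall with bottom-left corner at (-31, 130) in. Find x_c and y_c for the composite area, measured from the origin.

x_c = 25.79 in, y_c = 61.20 in

Part | A | x̄ᵢ | ȳᵢ | A·x̄ᵢ | A·ȳᵢ
bottom flange | 1800.00 | 59.00 | 10.00 | 106200.00 | 18000.00
web | 1540.00 | 7.00 | 75.00 | 10780.00 | 115500.00
top flange | 900.00 | -8.50 | 140.00 | -7650.00 | 126000.00
Σ | 4240.00 |  |  | 109330.00 | 259500.00
x_c = 109330.00 / 4240.00 = 25.79 in
y_c = 259500.00 / 4240.00 = 61.20 in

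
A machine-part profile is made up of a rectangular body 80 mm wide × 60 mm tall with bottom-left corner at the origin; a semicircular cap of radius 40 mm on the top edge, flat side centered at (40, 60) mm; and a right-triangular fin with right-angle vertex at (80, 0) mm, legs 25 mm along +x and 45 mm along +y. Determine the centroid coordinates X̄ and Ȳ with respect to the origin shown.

X̄ = 43.45 mm, Ȳ = 43.92 mm

Part | A | x̄ᵢ | ȳᵢ | A·x̄ᵢ | A·ȳᵢ
rectangular body | 4800.00 | 40.00 | 30.00 | 192000.00 | 144000.00
semicircular top | 2513.27 | 40.00 | 76.98 | 100530.96 | 193463.11
triangular fin | 562.50 | 88.33 | 15.00 | 49687.50 | 8437.50
Σ | 7875.77 |  |  | 342218.46 | 345900.61
X̄ = 342218.46 / 7875.77 = 43.45 mm
Ȳ = 345900.61 / 7875.77 = 43.92 mm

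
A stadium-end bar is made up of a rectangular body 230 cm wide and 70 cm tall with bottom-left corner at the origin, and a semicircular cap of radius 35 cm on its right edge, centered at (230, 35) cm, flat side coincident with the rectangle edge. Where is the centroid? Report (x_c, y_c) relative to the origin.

x_c = 128.86 cm, y_c = 35.00 cm

rectangular body: A = 230 × 70 = 16100.00, centroid at (115.00, 35.00).
semicircular end: A = ½π·35² = 1924.23, centroid at (244.85, 35.00).
ΣA = 18024.23 cm², ΣAx_c = 2322655.20 cm³, ΣAy_c = 630847.89 cm³.
x_c = 2322655.20/18024.23 = 128.86 cm; y_c = 630847.89/18024.23 = 35.00 cm.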